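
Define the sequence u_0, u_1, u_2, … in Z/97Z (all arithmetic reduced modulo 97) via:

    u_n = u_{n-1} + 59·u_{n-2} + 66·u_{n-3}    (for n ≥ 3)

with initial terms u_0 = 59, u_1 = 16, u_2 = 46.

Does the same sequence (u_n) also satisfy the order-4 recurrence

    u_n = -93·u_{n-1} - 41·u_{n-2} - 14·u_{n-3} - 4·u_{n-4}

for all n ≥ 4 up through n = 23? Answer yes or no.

yes

Terms u_0..u_23: 59, 16, 46, 34, 21, 19, 10, 92, 93, 70, 86, 72, 66, 96, 12, 41, 4, 14, 46, 69, 21, 47, 20, 8
n=4: candidate gives 21, actual u_4 = 21 ✓
n=5: candidate gives 19, actual u_5 = 19 ✓
n=6: candidate gives 10, actual u_6 = 10 ✓
n=7: candidate gives 92, actual u_7 = 92 ✓
n=8: candidate gives 93, actual u_8 = 93 ✓
n=9: candidate gives 70, actual u_9 = 70 ✓
n=10: candidate gives 86, actual u_10 = 86 ✓
n=11: candidate gives 72, actual u_11 = 72 ✓
n=12: candidate gives 66, actual u_12 = 66 ✓
n=13: candidate gives 96, actual u_13 = 96 ✓
n=14: candidate gives 12, actual u_14 = 12 ✓
n=15: candidate gives 41, actual u_15 = 41 ✓
n=16: candidate gives 4, actual u_16 = 4 ✓
n=17: candidate gives 14, actual u_17 = 14 ✓
n=18: candidate gives 46, actual u_18 = 46 ✓
n=19: candidate gives 69, actual u_19 = 69 ✓
n=20: candidate gives 21, actual u_20 = 21 ✓
n=21: candidate gives 47, actual u_21 = 47 ✓
n=22: candidate gives 20, actual u_22 = 20 ✓
n=23: candidate gives 8, actual u_23 = 8 ✓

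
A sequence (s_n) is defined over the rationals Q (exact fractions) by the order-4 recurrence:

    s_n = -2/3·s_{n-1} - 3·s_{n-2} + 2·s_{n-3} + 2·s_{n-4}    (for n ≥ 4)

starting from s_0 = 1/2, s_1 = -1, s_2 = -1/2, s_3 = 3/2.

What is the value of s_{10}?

s_4 = -2/3·3/2 + -3·-1/2 + 2·-1 + 2·1/2 = -1/2
s_5 = -2/3·-1/2 + -3·3/2 + 2·-1/2 + 2·-1 = -43/6
s_6 = -2/3·-43/6 + -3·-1/2 + 2·3/2 + 2·-1/2 = 149/18
s_7 = -2/3·149/18 + -3·-43/6 + 2·-1/2 + 2·3/2 = 971/54
s_8 = -2/3·971/54 + -3·149/18 + 2·-43/6 + 2·-1/2 = -8449/162
s_9 = -2/3·-8449/162 + -3·971/54 + 2·149/18 + 2·-43/6 = -8239/486
s_10 = -2/3·-8239/486 + -3·-8449/162 + 2·971/54 + 2·149/18 = 321173/1458

321173/1458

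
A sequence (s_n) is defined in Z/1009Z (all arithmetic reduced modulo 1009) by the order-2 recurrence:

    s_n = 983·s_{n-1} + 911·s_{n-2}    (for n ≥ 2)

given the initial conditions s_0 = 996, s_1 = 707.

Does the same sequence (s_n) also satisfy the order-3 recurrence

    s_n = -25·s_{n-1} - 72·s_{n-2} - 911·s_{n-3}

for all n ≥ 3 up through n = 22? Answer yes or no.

Terms s_0..s_22: 996, 707, 45, 174, 147, 315, 611, 667, 473, 29, 315, 67, 685, 849, 597, 158, 953, 98, 922, 730, 645, 482, 942
n=3: candidate gives 174, actual s_3 = 174 ✓
n=4: candidate gives 147, actual s_4 = 147 ✓
n=5: candidate gives 315, actual s_5 = 315 ✓
n=6: candidate gives 611, actual s_6 = 611 ✓
n=7: candidate gives 667, actual s_7 = 667 ✓
n=8: candidate gives 473, actual s_8 = 473 ✓
n=9: candidate gives 29, actual s_9 = 29 ✓
n=10: candidate gives 315, actual s_10 = 315 ✓
n=11: candidate gives 67, actual s_11 = 67 ✓
n=12: candidate gives 685, actual s_12 = 685 ✓
n=13: candidate gives 849, actual s_13 = 849 ✓
n=14: candidate gives 597, actual s_14 = 597 ✓
n=15: candidate gives 158, actual s_15 = 158 ✓
n=16: candidate gives 953, actual s_16 = 953 ✓
n=17: candidate gives 98, actual s_17 = 98 ✓
n=18: candidate gives 922, actual s_18 = 922 ✓
n=19: candidate gives 730, actual s_19 = 730 ✓
n=20: candidate gives 645, actual s_20 = 645 ✓
n=21: candidate gives 482, actual s_21 = 482 ✓
n=22: candidate gives 942, actual s_22 = 942 ✓

yes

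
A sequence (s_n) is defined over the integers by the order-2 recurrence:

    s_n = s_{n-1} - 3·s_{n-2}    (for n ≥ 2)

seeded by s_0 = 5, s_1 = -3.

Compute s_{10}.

1017

s_2 = 1·-3 + -3·5 = -18
s_3 = 1·-18 + -3·-3 = -9
s_4 = 1·-9 + -3·-18 = 45
s_5 = 1·45 + -3·-9 = 72
s_6 = 1·72 + -3·45 = -63
s_7 = 1·-63 + -3·72 = -279
s_8 = 1·-279 + -3·-63 = -90
s_9 = 1·-90 + -3·-279 = 747
s_10 = 1·747 + -3·-90 = 1017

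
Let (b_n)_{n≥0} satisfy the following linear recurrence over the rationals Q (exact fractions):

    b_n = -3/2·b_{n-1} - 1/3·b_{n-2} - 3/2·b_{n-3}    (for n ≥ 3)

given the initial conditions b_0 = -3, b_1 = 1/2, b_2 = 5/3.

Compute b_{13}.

b_3 = -3/2·5/3 + -1/3·1/2 + -3/2·-3 = 11/6
b_4 = -3/2·11/6 + -1/3·5/3 + -3/2·1/2 = -73/18
b_5 = -3/2·-73/18 + -1/3·11/6 + -3/2·5/3 = 107/36
b_6 = -3/2·107/36 + -1/3·-73/18 + -3/2·11/6 = -1265/216
b_7 = -3/2·-1265/216 + -1/3·107/36 + -3/2·-73/18 = 5995/432
b_8 = -3/2·5995/432 + -1/3·-1265/216 + -3/2·107/36 = -60451/2592
b_9 = -3/2·-60451/2592 + -1/3·5995/432 + -3/2·-1265/216 = 202913/5184
b_10 = -3/2·202913/5184 + -1/3·-60451/2592 + -3/2·5995/432 = -2231873/31104
b_11 = -3/2·-2231873/31104 + -1/3·202913/5184 + -3/2·-60451/2592 = 8060203/62208
b_12 = -3/2·8060203/62208 + -1/3·-2231873/31104 + -3/2·202913/5184 = -85528939/373248
b_13 = -3/2·-85528939/373248 + -1/3·8060203/62208 + -3/2·-2231873/31104 = 304693433/746496

304693433/746496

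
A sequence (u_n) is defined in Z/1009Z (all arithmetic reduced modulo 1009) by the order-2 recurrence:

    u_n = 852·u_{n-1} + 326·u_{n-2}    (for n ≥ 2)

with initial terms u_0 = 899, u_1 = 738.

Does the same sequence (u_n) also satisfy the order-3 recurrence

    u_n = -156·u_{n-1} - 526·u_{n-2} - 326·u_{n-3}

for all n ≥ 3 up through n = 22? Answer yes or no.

Terms u_0..u_22: 899, 738, 633, 956, 771, 917, 423, 461, 945, 912, 419, 468, 560, 72, 735, 905, 661, 552, 679, 701, 307, 725, 383
n=3: candidate gives 956, actual u_3 = 956 ✓
n=4: candidate gives 771, actual u_4 = 771 ✓
n=5: candidate gives 917, actual u_5 = 917 ✓
n=6: candidate gives 423, actual u_6 = 423 ✓
n=7: candidate gives 461, actual u_7 = 461 ✓
n=8: candidate gives 945, actual u_8 = 945 ✓
n=9: candidate gives 912, actual u_9 = 912 ✓
n=10: candidate gives 419, actual u_10 = 419 ✓
n=11: candidate gives 468, actual u_11 = 468 ✓
n=12: candidate gives 560, actual u_12 = 560 ✓
n=13: candidate gives 72, actual u_13 = 72 ✓
n=14: candidate gives 735, actual u_14 = 735 ✓
n=15: candidate gives 905, actual u_15 = 905 ✓
n=16: candidate gives 661, actual u_16 = 661 ✓
n=17: candidate gives 552, actual u_17 = 552 ✓
n=18: candidate gives 679, actual u_18 = 679 ✓
n=19: candidate gives 701, actual u_19 = 701 ✓
n=20: candidate gives 307, actual u_20 = 307 ✓
n=21: candidate gives 725, actual u_21 = 725 ✓
n=22: candidate gives 383, actual u_22 = 383 ✓

yes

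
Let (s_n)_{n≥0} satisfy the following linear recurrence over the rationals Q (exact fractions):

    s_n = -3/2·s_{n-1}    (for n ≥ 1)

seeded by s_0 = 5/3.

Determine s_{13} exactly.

s_1 = -3/2·5/3 = -5/2
s_2 = -3/2·-5/2 = 15/4
s_3 = -3/2·15/4 = -45/8
s_4 = -3/2·-45/8 = 135/16
s_5 = -3/2·135/16 = -405/32
s_6 = -3/2·-405/32 = 1215/64
s_7 = -3/2·1215/64 = -3645/128
s_8 = -3/2·-3645/128 = 10935/256
s_9 = -3/2·10935/256 = -32805/512
s_10 = -3/2·-32805/512 = 98415/1024
s_11 = -3/2·98415/1024 = -295245/2048
s_12 = -3/2·-295245/2048 = 885735/4096
s_13 = -3/2·885735/4096 = -2657205/8192

-2657205/8192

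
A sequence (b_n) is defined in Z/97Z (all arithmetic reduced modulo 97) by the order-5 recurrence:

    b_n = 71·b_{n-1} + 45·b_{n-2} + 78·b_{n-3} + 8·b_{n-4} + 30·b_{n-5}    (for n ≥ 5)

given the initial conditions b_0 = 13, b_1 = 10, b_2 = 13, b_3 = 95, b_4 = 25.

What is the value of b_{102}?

b_5 = 71·25 + 45·95 + 78·13 + 8·10 + 30·13 = 65
b_6 = 71·65 + 45·25 + 78·95 + 8·13 + 30·10 = 71
b_7 = 71·71 + 45·65 + 78·25 + 8·95 + 30·13 = 8
b_8 = 71·8 + 45·71 + 78·65 + 8·25 + 30·95 = 49
b_9 = 71·49 + 45·8 + 78·71 + 8·65 + 30·25 = 74
b_10 = 71·74 + 45·49 + 78·8 + 8·71 + 30·65 = 28
Continuing the recurrence:
  b_11 = 82;  b_12 = 3;  b_13 = 1;  b_14 = 25;  b_15 = 58;  b_16 = 45
  b_17 = 93;  b_18 = 93;  b_19 = 89;  b_20 = 70;  b_21 = 87;  b_22 = 15
  b_23 = 71;  b_24 = 18;  b_25 = 0;  b_26 = 57;  b_27 = 67;  b_28 = 90
  b_29 = 35;  b_30 = 92;  b_31 = 10;  b_32 = 28;  b_33 = 81;  b_34 = 71
  b_35 = 33;  b_36 = 61;  b_37 = 38;  b_38 = 54;  b_39 = 86;  b_40 = 77
  b_41 = 66;  b_42 = 38;  b_43 = 14;  b_44 = 87;  b_45 = 96;  b_46 = 42
  b_47 = 14;  b_48 = 42;  b_49 = 81;  b_50 = 18;  b_51 = 65;  b_52 = 83
  b_53 = 5;  b_54 = 94;  b_55 = 77;  b_56 = 91;  b_57 = 0;  b_58 = 42
  b_59 = 33;  b_60 = 93;  b_61 = 29;  b_62 = 36;  b_63 = 29;  b_64 = 12
  b_65 = 33;  b_66 = 95;  b_67 = 2;  b_68 = 3;  b_69 = 92;  b_70 = 37
  b_71 = 70;  b_72 = 24;  b_73 = 30;  b_74 = 86;  b_75 = 37;  b_76 = 71
  b_77 = 18;  b_78 = 23;  b_79 = 90;  b_80 = 31;  b_81 = 37;  b_82 = 29
  b_83 = 83;  b_84 = 34;  b_85 = 34;  b_86 = 23;  b_87 = 74;  b_88 = 63
  b_89 = 25;  b_90 = 43;  b_91 = 92;  b_92 = 46;  b_93 = 46;  b_94 = 26
  b_95 = 24;  b_96 = 84;  b_97 = 53;  b_98 = 42;  b_99 = 87;  b_100 = 13
b_101 = 71·13 + 45·87 + 78·42 + 8·53 + 30·84 = 0
b_102 = 71·0 + 45·13 + 78·87 + 8·42 + 30·53 = 82

82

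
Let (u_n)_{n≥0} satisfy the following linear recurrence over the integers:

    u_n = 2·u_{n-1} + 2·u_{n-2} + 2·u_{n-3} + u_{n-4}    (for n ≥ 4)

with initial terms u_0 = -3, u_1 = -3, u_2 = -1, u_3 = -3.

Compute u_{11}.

u_4 = 2·-3 + 2·-1 + 2·-3 + 1·-3 = -17
u_5 = 2·-17 + 2·-3 + 2·-1 + 1·-3 = -45
u_6 = 2·-45 + 2·-17 + 2·-3 + 1·-1 = -131
u_7 = 2·-131 + 2·-45 + 2·-17 + 1·-3 = -389
u_8 = 2·-389 + 2·-131 + 2·-45 + 1·-17 = -1147
u_9 = 2·-1147 + 2·-389 + 2·-131 + 1·-45 = -3379
u_10 = 2·-3379 + 2·-1147 + 2·-389 + 1·-131 = -9961
u_11 = 2·-9961 + 2·-3379 + 2·-1147 + 1·-389 = -29363

-29363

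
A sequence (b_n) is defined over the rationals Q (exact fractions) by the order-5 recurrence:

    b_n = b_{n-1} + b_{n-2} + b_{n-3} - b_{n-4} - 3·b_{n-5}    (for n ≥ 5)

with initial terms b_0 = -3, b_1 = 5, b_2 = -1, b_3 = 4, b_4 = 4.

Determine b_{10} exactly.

b_5 = 1·4 + 1·4 + 1·-1 + -1·5 + -3·-3 = 11
b_6 = 1·11 + 1·4 + 1·4 + -1·-1 + -3·5 = 5
b_7 = 1·5 + 1·11 + 1·4 + -1·4 + -3·-1 = 19
b_8 = 1·19 + 1·5 + 1·11 + -1·4 + -3·4 = 19
b_9 = 1·19 + 1·19 + 1·5 + -1·11 + -3·4 = 20
b_10 = 1·20 + 1·19 + 1·19 + -1·5 + -3·11 = 20

20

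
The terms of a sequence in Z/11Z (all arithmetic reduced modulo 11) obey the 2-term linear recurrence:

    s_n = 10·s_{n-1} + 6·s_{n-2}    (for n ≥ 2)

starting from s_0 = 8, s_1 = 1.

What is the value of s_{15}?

3

s_2 = 10·1 + 6·8 = 3
s_3 = 10·3 + 6·1 = 3
s_4 = 10·3 + 6·3 = 4
s_5 = 10·4 + 6·3 = 3
s_6 = 10·3 + 6·4 = 10
s_7 = 10·10 + 6·3 = 8
s_8 = 10·8 + 6·10 = 8
s_9 = 10·8 + 6·8 = 7
s_10 = 10·7 + 6·8 = 8
s_11 = 10·8 + 6·7 = 1
s_12 = 10·1 + 6·8 = 3
s_13 = 10·3 + 6·1 = 3
s_14 = 10·3 + 6·3 = 4
s_15 = 10·4 + 6·3 = 3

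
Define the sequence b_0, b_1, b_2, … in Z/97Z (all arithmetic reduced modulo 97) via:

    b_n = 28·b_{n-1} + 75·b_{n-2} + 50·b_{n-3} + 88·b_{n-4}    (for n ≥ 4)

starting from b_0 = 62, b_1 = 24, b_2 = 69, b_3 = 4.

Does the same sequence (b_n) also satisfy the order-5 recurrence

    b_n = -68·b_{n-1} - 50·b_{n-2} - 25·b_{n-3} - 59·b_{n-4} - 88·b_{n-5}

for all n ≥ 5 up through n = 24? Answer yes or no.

yes

Terms b_0..b_24: 62, 24, 69, 4, 12, 87, 5, 51, 31, 86, 60, 6, 56, 73, 87, 84, 92, 56, 51, 63, 92, 35, 95, 6, 67
n=5: candidate gives 87, actual b_5 = 87 ✓
n=6: candidate gives 5, actual b_6 = 5 ✓
n=7: candidate gives 51, actual b_7 = 51 ✓
n=8: candidate gives 31, actual b_8 = 31 ✓
n=9: candidate gives 86, actual b_9 = 86 ✓
n=10: candidate gives 60, actual b_10 = 60 ✓
n=11: candidate gives 6, actual b_11 = 6 ✓
n=12: candidate gives 56, actual b_12 = 56 ✓
n=13: candidate gives 73, actual b_13 = 73 ✓
n=14: candidate gives 87, actual b_14 = 87 ✓
n=15: candidate gives 84, actual b_15 = 84 ✓
n=16: candidate gives 92, actual b_16 = 92 ✓
n=17: candidate gives 56, actual b_17 = 56 ✓
n=18: candidate gives 51, actual b_18 = 51 ✓
n=19: candidate gives 63, actual b_19 = 63 ✓
n=20: candidate gives 92, actual b_20 = 92 ✓
n=21: candidate gives 35, actual b_21 = 35 ✓
n=22: candidate gives 95, actual b_22 = 95 ✓
n=23: candidate gives 6, actual b_23 = 6 ✓
n=24: candidate gives 67, actual b_24 = 67 ✓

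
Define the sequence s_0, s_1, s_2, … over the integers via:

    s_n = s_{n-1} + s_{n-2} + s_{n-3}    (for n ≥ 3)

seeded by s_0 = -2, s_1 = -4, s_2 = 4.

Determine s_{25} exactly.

s_3 = 1·4 + 1·-4 + 1·-2 = -2
s_4 = 1·-2 + 1·4 + 1·-4 = -2
s_5 = 1·-2 + 1·-2 + 1·4 = 0
s_6 = 1·0 + 1·-2 + 1·-2 = -4
s_7 = 1·-4 + 1·0 + 1·-2 = -6
s_8 = 1·-6 + 1·-4 + 1·0 = -10
s_9 = 1·-10 + 1·-6 + 1·-4 = -20
s_10 = 1·-20 + 1·-10 + 1·-6 = -36
s_11 = 1·-36 + 1·-20 + 1·-10 = -66
s_12 = 1·-66 + 1·-36 + 1·-20 = -122
s_13 = 1·-122 + 1·-66 + 1·-36 = -224
s_14 = 1·-224 + 1·-122 + 1·-66 = -412
s_15 = 1·-412 + 1·-224 + 1·-122 = -758
s_16 = 1·-758 + 1·-412 + 1·-224 = -1394
s_17 = 1·-1394 + 1·-758 + 1·-412 = -2564
s_18 = 1·-2564 + 1·-1394 + 1·-758 = -4716
s_19 = 1·-4716 + 1·-2564 + 1·-1394 = -8674
s_20 = 1·-8674 + 1·-4716 + 1·-2564 = -15954
s_21 = 1·-15954 + 1·-8674 + 1·-4716 = -29344
s_22 = 1·-29344 + 1·-15954 + 1·-8674 = -53972
s_23 = 1·-53972 + 1·-29344 + 1·-15954 = -99270
s_24 = 1·-99270 + 1·-53972 + 1·-29344 = -182586
s_25 = 1·-182586 + 1·-99270 + 1·-53972 = -335828

-335828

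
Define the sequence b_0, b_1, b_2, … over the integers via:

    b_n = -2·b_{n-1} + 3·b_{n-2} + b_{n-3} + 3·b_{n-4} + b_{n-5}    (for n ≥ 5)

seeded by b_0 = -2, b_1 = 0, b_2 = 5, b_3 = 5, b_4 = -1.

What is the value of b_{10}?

b_5 = -2·-1 + 3·5 + 1·5 + 3·0 + 1·-2 = 20
b_6 = -2·20 + 3·-1 + 1·5 + 3·5 + 1·0 = -23
b_7 = -2·-23 + 3·20 + 1·-1 + 3·5 + 1·5 = 125
b_8 = -2·125 + 3·-23 + 1·20 + 3·-1 + 1·5 = -297
b_9 = -2·-297 + 3·125 + 1·-23 + 3·20 + 1·-1 = 1005
b_10 = -2·1005 + 3·-297 + 1·125 + 3·-23 + 1·20 = -2825

-2825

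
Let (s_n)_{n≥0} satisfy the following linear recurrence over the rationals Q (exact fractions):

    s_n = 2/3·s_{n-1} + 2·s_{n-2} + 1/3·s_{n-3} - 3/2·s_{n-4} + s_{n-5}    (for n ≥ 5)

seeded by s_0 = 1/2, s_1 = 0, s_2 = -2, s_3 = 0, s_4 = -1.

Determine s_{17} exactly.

s_5 = 2/3·-1 + 2·0 + 1/3·-2 + -3/2·0 + 1·1/2 = -5/6
s_6 = 2/3·-5/6 + 2·-1 + 1/3·0 + -3/2·-2 + 1·0 = 4/9
s_7 = 2/3·4/9 + 2·-5/6 + 1/3·-1 + -3/2·0 + 1·-2 = -100/27
s_8 = 2/3·-100/27 + 2·4/9 + 1/3·-5/6 + -3/2·-1 + 1·0 = -29/81
s_9 = 2/3·-29/81 + 2·-100/27 + 1/3·4/9 + -3/2·-5/6 + 1·-1 = -7045/972
s_10 = 2/3·-7045/972 + 2·-29/81 + 1/3·-100/27 + -3/2·4/9 + 1·-5/6 = -6038/729
s_11 = 2/3·-6038/729 + 2·-7045/972 + 1/3·-29/81 + -3/2·-100/27 + 1·4/9 = -61835/4374
s_12 = 2/3·-61835/4374 + 2·-6038/729 + 1/3·-7045/972 + -3/2·-29/81 + 1·-100/27 = -828587/26244
s_13 = 2/3·-828587/26244 + 2·-61835/4374 + 1/3·-6038/729 + -3/2·-7045/972 + 1·-29/81 = -6545645/157464
s_14 = 2/3·-6545645/157464 + 2·-828587/26244 + 1/3·-61835/4374 + -3/2·-6038/729 + 1·-7045/972 = -5337677/59049
s_15 = 2/3·-5337677/59049 + 2·-6545645/157464 + 1/3·-828587/26244 + -3/2·-61835/4374 + 1·-6038/729 = -99912535/708588
s_16 = 2/3·-99912535/708588 + 2·-5337677/59049 + 1/3·-6545645/157464 + -3/2·-828587/26244 + 1·-61835/4374 = -271485853/1062882
s_17 = 2/3·-271485853/1062882 + 2·-99912535/708588 + 1/3·-5337677/59049 + -3/2·-6545645/157464 + 1·-828587/26244 = -11520896485/25509168

-11520896485/25509168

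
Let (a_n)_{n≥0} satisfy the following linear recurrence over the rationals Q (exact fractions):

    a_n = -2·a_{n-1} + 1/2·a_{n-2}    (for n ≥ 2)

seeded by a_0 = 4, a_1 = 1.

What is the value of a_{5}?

9/4

a_2 = -2·1 + 1/2·4 = 0
a_3 = -2·0 + 1/2·1 = 1/2
a_4 = -2·1/2 + 1/2·0 = -1
a_5 = -2·-1 + 1/2·1/2 = 9/4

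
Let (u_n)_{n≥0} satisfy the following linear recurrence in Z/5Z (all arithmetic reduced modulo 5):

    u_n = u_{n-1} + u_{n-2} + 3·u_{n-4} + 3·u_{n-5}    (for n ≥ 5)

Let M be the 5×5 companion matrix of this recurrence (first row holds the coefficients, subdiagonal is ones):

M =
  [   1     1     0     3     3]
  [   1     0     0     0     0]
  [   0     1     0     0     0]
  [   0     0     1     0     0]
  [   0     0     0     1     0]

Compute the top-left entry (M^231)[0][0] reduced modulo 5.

4

(M^231)[0][0] is the top entry after applying M 231 times to the unit state (1, 0, 0, 0, 0). Equivalently it is h_{235} for the auxiliary sequence (h_n) obeying the same recurrence with h_4 = 1 and h_i = 0 for 0 ≤ i < 4:
h_5 = 1·1 + 1·0 + 0·0 + 3·0 + 3·0 = 1
h_6 = 1·1 + 1·1 + 0·0 + 3·0 + 3·0 = 2
h_7 = 1·2 + 1·1 + 0·1 + 3·0 + 3·0 = 3
h_8 = 1·3 + 1·2 + 0·1 + 3·1 + 3·0 = 3
h_9 = 1·3 + 1·3 + 0·2 + 3·1 + 3·1 = 2
h_10 = 1·2 + 1·3 + 0·3 + 3·2 + 3·1 = 4
Continuing the recurrence:
  h_11 = 1;  h_12 = 3;  h_13 = 4;  h_14 = 0;  h_15 = 4;  h_16 = 1
  h_17 = 1;  h_18 = 4;  h_19 = 2;  h_20 = 1;  h_21 = 4;  h_22 = 0
  h_23 = 2;  h_24 = 1;  h_25 = 3;  h_26 = 1;  h_27 = 0;  h_28 = 0
  h_29 = 2;  h_30 = 4;  h_31 = 4;  h_32 = 3;  h_33 = 3;  h_34 = 4
  h_35 = 1;  h_36 = 1;  h_37 = 0;  h_38 = 2;  h_39 = 2;  h_40 = 0
  h_41 = 0;  h_42 = 1;  h_43 = 3;  h_44 = 0;  h_45 = 3;  h_46 = 1
  h_47 = 1;  h_48 = 1;  h_49 = 1;  h_50 = 4;  h_51 = 1;  h_52 = 1
  h_53 = 3;  h_54 = 4;  h_55 = 2;  h_56 = 2;  h_57 = 1;  h_58 = 4
  h_59 = 3;  h_60 = 4;  h_61 = 1;  h_62 = 0;  h_63 = 2;  h_64 = 3
  h_65 = 0;  h_66 = 1;  h_67 = 2;  h_68 = 3;  h_69 = 4;  h_70 = 0
  h_71 = 3;  h_72 = 3;  h_73 = 2;  h_74 = 2;  h_75 = 3;  h_76 = 3
  h_77 = 1;  h_78 = 1;  h_79 = 2;  h_80 = 1;  h_81 = 0;  h_82 = 2
  h_83 = 1;  h_84 = 2;  h_85 = 1;  h_86 = 4;  h_87 = 4;  h_88 = 2
  h_89 = 0;  h_90 = 2;  h_91 = 1;  h_92 = 1;  h_93 = 3;  h_94 = 0
  h_95 = 2;  h_96 = 3;  h_97 = 2;  h_98 = 4;  h_99 = 2;  h_100 = 1
  h_101 = 3;  h_102 = 2;  h_103 = 3;  h_104 = 4;  h_105 = 4;  h_106 = 3
  h_107 = 2;  h_108 = 1;  h_109 = 2;  h_110 = 4;  h_111 = 1;  h_112 = 4
  h_113 = 4;  h_114 = 1;  h_115 = 0;  h_116 = 1;  h_117 = 0;  h_118 = 1
  h_119 = 4;  h_120 = 3;  h_121 = 0;  h_122 = 1;  h_123 = 1;  h_124 = 3
  h_125 = 3;  h_126 = 4;  h_127 = 3;  h_128 = 4;  h_129 = 0;  h_130 = 0
  h_131 = 1;  h_132 = 2;  h_133 = 0;  h_134 = 2;  h_135 = 0;  h_136 = 1
  h_137 = 2;  h_138 = 4;  h_139 = 2;  h_140 = 4;  h_141 = 0;  h_142 = 2
  h_143 = 0;  h_144 = 0;  h_145 = 2;  h_146 = 3;  h_147 = 1;  h_148 = 4
  h_149 = 1;  h_150 = 0;  h_151 = 3;  h_152 = 3;  h_153 = 1;  h_154 = 2
  h_155 = 2;  h_156 = 2;  h_157 = 1;  h_158 = 2;  h_159 = 0;  h_160 = 4
  h_161 = 3;  h_162 = 1;  h_163 = 0;  h_164 = 3;  h_165 = 4;  h_166 = 4
  h_167 = 1;  h_168 = 4;  h_169 = 1;  h_170 = 4;  h_171 = 0;  h_172 = 4
  h_173 = 4;  h_174 = 3;  h_175 = 4;  h_176 = 4;  h_177 = 2;  h_178 = 2
  h_179 = 0;  h_180 = 1;  h_181 = 4;  h_182 = 2;  h_183 = 2;  h_184 = 2
  h_185 = 4;  h_186 = 4;  h_187 = 0;  h_188 = 1;  h_189 = 4;  h_190 = 4
  h_191 = 0;  h_192 = 2;  h_193 = 2;  h_194 = 3;  h_195 = 2;  h_196 = 1
  h_197 = 0;  h_198 = 1;  h_199 = 1;  h_200 = 1;  h_201 = 0;  h_202 = 4
  h_203 = 0;  h_204 = 0;  h_205 = 3;  h_206 = 0;  h_207 = 0;  h_208 = 0
  h_209 = 4;  h_210 = 3;  h_211 = 2;  h_212 = 0;  h_213 = 4;  h_214 = 0
  h_215 = 4;  h_216 = 0;  h_217 = 1;  h_218 = 3;  h_219 = 1;  h_220 = 1
  h_221 = 0;  h_222 = 3;  h_223 = 0;  h_224 = 4;  h_225 = 2;  h_226 = 0
  h_227 = 1;  h_228 = 3;  h_229 = 2;  h_230 = 1;  h_231 = 1;  h_232 = 4
  h_233 = 0
h_234 = 1·0 + 1·4 + 0·1 + 3·1 + 3·2 = 3
h_235 = 1·3 + 1·0 + 0·4 + 3·1 + 3·1 = 4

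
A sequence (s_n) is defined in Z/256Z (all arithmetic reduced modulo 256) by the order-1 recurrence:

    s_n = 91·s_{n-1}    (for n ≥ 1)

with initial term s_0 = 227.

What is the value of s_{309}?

225

s_1 = 91·227 = 177
s_2 = 91·177 = 235
s_3 = 91·235 = 137
s_4 = 91·137 = 179
s_5 = 91·179 = 161
s_6 = 91·161 = 59
s_7 = 91·59 = 249
s_8 = 91·249 = 131
s_9 = 91·131 = 145
s_10 = 91·145 = 139
s_11 = 91·139 = 105
s_12 = 91·105 = 83
s_13 = 91·83 = 129
s_14 = 91·129 = 219
s_15 = 91·219 = 217
s_16 = 91·217 = 35
s_17 = 91·35 = 113
s_18 = 91·113 = 43
s_19 = 91·43 = 73
s_20 = 91·73 = 243
s_21 = 91·243 = 97
s_22 = 91·97 = 123
s_23 = 91·123 = 185
s_24 = 91·185 = 195
s_25 = 91·195 = 81
s_26 = 91·81 = 203
s_27 = 91·203 = 41
s_28 = 91·41 = 147
s_29 = 91·147 = 65
s_30 = 91·65 = 27
s_31 = 91·27 = 153
s_32 = 91·153 = 99
s_33 = 91·99 = 49
s_34 = 91·49 = 107
s_35 = 91·107 = 9
s_36 = 91·9 = 51
s_37 = 91·51 = 33
s_38 = 91·33 = 187
s_39 = 91·187 = 121
s_40 = 91·121 = 3
s_41 = 91·3 = 17
s_42 = 91·17 = 11
s_43 = 91·11 = 233
s_44 = 91·233 = 211
s_45 = 91·211 = 1
s_46 = 91·1 = 91
s_47 = 91·91 = 89
s_48 = 91·89 = 163
s_49 = 91·163 = 241
s_50 = 91·241 = 171
s_51 = 91·171 = 201
s_52 = 91·201 = 115
s_53 = 91·115 = 225
s_54 = 91·225 = 251
s_55 = 91·251 = 57
s_56 = 91·57 = 67
s_57 = 91·67 = 209
s_58 = 91·209 = 75
s_59 = 91·75 = 169
s_60 = 91·169 = 19
s_61 = 91·19 = 193
s_62 = 91·193 = 155
s_63 = 91·155 = 25
s_64 = 91·25 = 227
(s_64) = (227) = (s_0), so the sequence has period 64.
309 ≡ 53 (mod 64), hence s_309 = s_53 = 225.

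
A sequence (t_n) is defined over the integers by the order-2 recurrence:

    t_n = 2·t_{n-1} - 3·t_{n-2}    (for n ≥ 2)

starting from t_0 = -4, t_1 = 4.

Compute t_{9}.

964

t_2 = 2·4 + -3·-4 = 20
t_3 = 2·20 + -3·4 = 28
t_4 = 2·28 + -3·20 = -4
t_5 = 2·-4 + -3·28 = -92
t_6 = 2·-92 + -3·-4 = -172
t_7 = 2·-172 + -3·-92 = -68
t_8 = 2·-68 + -3·-172 = 380
t_9 = 2·380 + -3·-68 = 964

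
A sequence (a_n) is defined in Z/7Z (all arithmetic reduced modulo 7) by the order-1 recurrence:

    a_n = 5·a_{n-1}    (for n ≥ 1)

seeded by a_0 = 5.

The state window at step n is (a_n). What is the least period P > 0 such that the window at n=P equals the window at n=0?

n=0: window = (5)
n=1: window = (4)
n=2: window = (6)
n=3: window = (2)
n=4: window = (3)
n=5: window = (1)
n=6: window = (5)
window at n=6 equals window at n=0 → period = 6

6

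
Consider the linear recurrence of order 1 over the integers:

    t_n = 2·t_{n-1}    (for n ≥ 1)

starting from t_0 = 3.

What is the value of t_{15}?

t_1 = 2·3 = 6
t_2 = 2·6 = 12
t_3 = 2·12 = 24
t_4 = 2·24 = 48
t_5 = 2·48 = 96
t_6 = 2·96 = 192
t_7 = 2·192 = 384
t_8 = 2·384 = 768
t_9 = 2·768 = 1536
t_10 = 2·1536 = 3072
t_11 = 2·3072 = 6144
t_12 = 2·6144 = 12288
t_13 = 2·12288 = 24576
t_14 = 2·24576 = 49152
t_15 = 2·49152 = 98304

98304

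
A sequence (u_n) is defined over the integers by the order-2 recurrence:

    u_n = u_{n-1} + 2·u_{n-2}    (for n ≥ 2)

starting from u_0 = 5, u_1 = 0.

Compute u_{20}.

1747630

u_2 = 1·0 + 2·5 = 10
u_3 = 1·10 + 2·0 = 10
u_4 = 1·10 + 2·10 = 30
u_5 = 1·30 + 2·10 = 50
u_6 = 1·50 + 2·30 = 110
u_7 = 1·110 + 2·50 = 210
u_8 = 1·210 + 2·110 = 430
u_9 = 1·430 + 2·210 = 850
u_10 = 1·850 + 2·430 = 1710
u_11 = 1·1710 + 2·850 = 3410
u_12 = 1·3410 + 2·1710 = 6830
u_13 = 1·6830 + 2·3410 = 13650
u_14 = 1·13650 + 2·6830 = 27310
u_15 = 1·27310 + 2·13650 = 54610
u_16 = 1·54610 + 2·27310 = 109230
u_17 = 1·109230 + 2·54610 = 218450
u_18 = 1·218450 + 2·109230 = 436910
u_19 = 1·436910 + 2·218450 = 873810
u_20 = 1·873810 + 2·436910 = 1747630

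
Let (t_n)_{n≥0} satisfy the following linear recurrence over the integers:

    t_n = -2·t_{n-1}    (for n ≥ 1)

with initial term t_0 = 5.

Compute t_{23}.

t_1 = -2·5 = -10
t_2 = -2·-10 = 20
t_3 = -2·20 = -40
t_4 = -2·-40 = 80
t_5 = -2·80 = -160
t_6 = -2·-160 = 320
t_7 = -2·320 = -640
t_8 = -2·-640 = 1280
t_9 = -2·1280 = -2560
t_10 = -2·-2560 = 5120
t_11 = -2·5120 = -10240
t_12 = -2·-10240 = 20480
t_13 = -2·20480 = -40960
t_14 = -2·-40960 = 81920
t_15 = -2·81920 = -163840
t_16 = -2·-163840 = 327680
t_17 = -2·327680 = -655360
t_18 = -2·-655360 = 1310720
t_19 = -2·1310720 = -2621440
t_20 = -2·-2621440 = 5242880
t_21 = -2·5242880 = -10485760
t_22 = -2·-10485760 = 20971520
t_23 = -2·20971520 = -41943040

-41943040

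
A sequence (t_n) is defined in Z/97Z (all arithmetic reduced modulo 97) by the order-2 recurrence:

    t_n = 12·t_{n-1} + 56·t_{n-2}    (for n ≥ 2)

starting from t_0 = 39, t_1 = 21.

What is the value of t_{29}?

41

t_2 = 12·21 + 56·39 = 11
t_3 = 12·11 + 56·21 = 47
t_4 = 12·47 + 56·11 = 16
t_5 = 12·16 + 56·47 = 11
t_6 = 12·11 + 56·16 = 58
t_7 = 12·58 + 56·11 = 51
t_8 = 12·51 + 56·58 = 77
t_9 = 12·77 + 56·51 = 94
t_10 = 12·94 + 56·77 = 8
t_11 = 12·8 + 56·94 = 25
t_12 = 12·25 + 56·8 = 69
t_13 = 12·69 + 56·25 = 94
t_14 = 12·94 + 56·69 = 45
t_15 = 12·45 + 56·94 = 81
t_16 = 12·81 + 56·45 = 0
t_17 = 12·0 + 56·81 = 74
t_18 = 12·74 + 56·0 = 15
t_19 = 12·15 + 56·74 = 56
t_20 = 12·56 + 56·15 = 57
t_21 = 12·57 + 56·56 = 37
t_22 = 12·37 + 56·57 = 47
t_23 = 12·47 + 56·37 = 17
t_24 = 12·17 + 56·47 = 23
t_25 = 12·23 + 56·17 = 64
t_26 = 12·64 + 56·23 = 19
t_27 = 12·19 + 56·64 = 29
t_28 = 12·29 + 56·19 = 54
t_29 = 12·54 + 56·29 = 41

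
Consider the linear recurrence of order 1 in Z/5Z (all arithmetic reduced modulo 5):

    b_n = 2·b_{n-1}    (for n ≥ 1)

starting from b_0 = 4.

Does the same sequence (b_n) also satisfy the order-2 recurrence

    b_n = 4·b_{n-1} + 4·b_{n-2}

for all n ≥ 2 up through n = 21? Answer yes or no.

Terms b_0..b_21: 4, 3, 1, 2, 4, 3, 1, 2, 4, 3, 1, 2, 4, 3, 1, 2, 4, 3, 1, 2, 4, 3
n=2: candidate gives 3, actual b_2 = 1 ✗

no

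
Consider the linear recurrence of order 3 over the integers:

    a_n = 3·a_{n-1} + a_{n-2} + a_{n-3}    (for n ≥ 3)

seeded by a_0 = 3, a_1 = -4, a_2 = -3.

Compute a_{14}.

-7190515

a_3 = 3·-3 + 1·-4 + 1·3 = -10
a_4 = 3·-10 + 1·-3 + 1·-4 = -37
a_5 = 3·-37 + 1·-10 + 1·-3 = -124
a_6 = 3·-124 + 1·-37 + 1·-10 = -419
a_7 = 3·-419 + 1·-124 + 1·-37 = -1418
a_8 = 3·-1418 + 1·-419 + 1·-124 = -4797
a_9 = 3·-4797 + 1·-1418 + 1·-419 = -16228
a_10 = 3·-16228 + 1·-4797 + 1·-1418 = -54899
a_11 = 3·-54899 + 1·-16228 + 1·-4797 = -185722
a_12 = 3·-185722 + 1·-54899 + 1·-16228 = -628293
a_13 = 3·-628293 + 1·-185722 + 1·-54899 = -2125500
a_14 = 3·-2125500 + 1·-628293 + 1·-185722 = -7190515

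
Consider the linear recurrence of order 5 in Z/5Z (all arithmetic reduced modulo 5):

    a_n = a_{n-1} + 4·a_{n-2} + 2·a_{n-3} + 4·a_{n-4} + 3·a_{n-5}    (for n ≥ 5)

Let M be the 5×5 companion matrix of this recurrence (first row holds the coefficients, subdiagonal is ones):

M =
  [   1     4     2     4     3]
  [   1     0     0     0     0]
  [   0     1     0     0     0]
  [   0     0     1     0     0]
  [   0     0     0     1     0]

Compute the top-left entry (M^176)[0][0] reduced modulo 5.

(M^176)[0][0] is the top entry after applying M 176 times to the unit state (1, 0, 0, 0, 0). Equivalently it is h_{180} for the auxiliary sequence (h_n) obeying the same recurrence with h_4 = 1 and h_i = 0 for 0 ≤ i < 4:
h_5 = 1·1 + 4·0 + 2·0 + 4·0 + 3·0 = 1
h_6 = 1·1 + 4·1 + 2·0 + 4·0 + 3·0 = 0
h_7 = 1·0 + 4·1 + 2·1 + 4·0 + 3·0 = 1
h_8 = 1·1 + 4·0 + 2·1 + 4·1 + 3·0 = 2
h_9 = 1·2 + 4·1 + 2·0 + 4·1 + 3·1 = 3
h_10 = 1·3 + 4·2 + 2·1 + 4·0 + 3·1 = 1
Continuing the recurrence:
  h_11 = 1;  h_12 = 2;  h_13 = 1;  h_14 = 4;  h_15 = 4;  h_16 = 3
  h_17 = 2;  h_18 = 1;  h_19 = 3;  h_20 = 0;  h_21 = 1;  h_22 = 2
  h_23 = 1;  h_24 = 0;  h_25 = 2;  h_26 = 0;  h_27 = 3;  h_28 = 0
  h_29 = 0;  h_30 = 2;  h_31 = 4;  h_32 = 1;  h_33 = 1;  h_34 = 1
  h_35 = 4;  h_36 = 1;  h_37 = 1;  h_38 = 0;  h_39 = 0;  h_40 = 3
  h_41 = 0;  h_42 = 0;  h_43 = 1;  h_44 = 3;  h_45 = 1;  h_46 = 0
  h_47 = 4;  h_48 = 1;  h_49 = 0;  h_50 = 0;  h_51 = 3;  h_52 = 4
  h_53 = 4;  h_54 = 1;  h_55 = 2;  h_56 = 4;  h_57 = 2;  h_58 = 3
  h_59 = 0;  h_60 = 3;  h_61 = 4;  h_62 = 4;  h_63 = 0;  h_64 = 1
  h_65 = 4;  h_66 = 1;  h_67 = 1;  h_68 = 2;  h_69 = 2;  h_70 = 3
  h_71 = 2;  h_72 = 4;  h_73 = 2;  h_74 = 0;  h_75 = 3;  h_76 = 4
  h_77 = 1;  h_78 = 4;  h_79 = 3;  h_80 = 1;  h_81 = 2;  h_82 = 1
  h_83 = 0;  h_84 = 1;  h_85 = 4;  h_86 = 3;  h_87 = 4;  h_88 = 3
  h_89 = 4;  h_90 = 3;  h_91 = 0;  h_92 = 4;  h_93 = 0;  h_94 = 0
  h_95 = 2;  h_96 = 3;  h_97 = 3;  h_98 = 4;  h_99 = 0;  h_100 = 0
  h_101 = 4;  h_102 = 4;  h_103 = 2;  h_104 = 1;  h_105 = 3;  h_106 = 4
  h_107 = 3;  h_108 = 0;  h_109 = 0;  h_110 = 1;  h_111 = 0;  h_112 = 3
  h_113 = 0;  h_114 = 1;  h_115 = 0;  h_116 = 1;  h_117 = 2;  h_118 = 0
  h_119 = 3;  h_120 = 1;  h_121 = 4;  h_122 = 0;  h_123 = 0;  h_124 = 1
  h_125 = 0;  h_126 = 1;  h_127 = 3;  h_128 = 1;  h_129 = 3;  h_130 = 2
  h_131 = 1;  h_132 = 3;  h_133 = 1;  h_134 = 2;  h_135 = 2;  h_136 = 2
  h_137 = 2;  h_138 = 0;  h_139 = 1;  h_140 = 4;  h_141 = 2;  h_142 = 1
  h_143 = 1;  h_144 = 3;  h_145 = 4;  h_146 = 3;  h_147 = 2;  h_148 = 2
  h_149 = 1;  h_150 = 2;  h_151 = 2;  h_152 = 1;  h_153 = 3;  h_154 = 2
  h_155 = 0;  h_156 = 4;  h_157 = 3;  h_158 = 1;  h_159 = 2;  h_160 = 3
  h_161 = 2;  h_162 = 1;  h_163 = 1;  h_164 = 2;  h_165 = 0;  h_166 = 0
  h_167 = 1;  h_168 = 2;  h_169 = 2;  h_170 = 2;  h_171 = 3;  h_172 = 1
  h_173 = 1;  h_174 = 0;  h_175 = 4;  h_176 = 4;  h_177 = 2;  h_178 = 4
h_179 = 1·4 + 4·2 + 2·4 + 4·4 + 3·0 = 1
h_180 = 1·1 + 4·4 + 2·2 + 4·4 + 3·4 = 4

4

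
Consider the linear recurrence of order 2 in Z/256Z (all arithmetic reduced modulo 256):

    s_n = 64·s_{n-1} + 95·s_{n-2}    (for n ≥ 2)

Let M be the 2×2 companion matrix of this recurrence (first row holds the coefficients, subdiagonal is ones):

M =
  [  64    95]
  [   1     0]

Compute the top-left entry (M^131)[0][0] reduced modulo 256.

(M^131)[0][0] is the top entry after applying M 131 times to the unit state (1, 0). Equivalently it is h_{132} for the auxiliary sequence (h_n) obeying the same recurrence with h_1 = 1 and h_i = 0 for 0 ≤ i < 1:
h_2 = 64·1 + 95·0 = 64
h_3 = 64·64 + 95·1 = 95
h_4 = 64·95 + 95·64 = 128
h_5 = 64·128 + 95·95 = 65
h_6 = 64·65 + 95·128 = 192
h_7 = 64·192 + 95·65 = 31
h_8 = 64·31 + 95·192 = 0
h_9 = 64·0 + 95·31 = 129
h_10 = 64·129 + 95·0 = 64
h_11 = 64·64 + 95·129 = 223
h_12 = 64·223 + 95·64 = 128
h_13 = 64·128 + 95·223 = 193
h_14 = 64·193 + 95·128 = 192
h_15 = 64·192 + 95·193 = 159
h_16 = 64·159 + 95·192 = 0
h_17 = 64·0 + 95·159 = 1
(h_16, h_17) = (0, 1) = (h_0, h_1), so the sequence has period 16.
132 ≡ 4 (mod 16), hence h_132 = h_4 = 128.

128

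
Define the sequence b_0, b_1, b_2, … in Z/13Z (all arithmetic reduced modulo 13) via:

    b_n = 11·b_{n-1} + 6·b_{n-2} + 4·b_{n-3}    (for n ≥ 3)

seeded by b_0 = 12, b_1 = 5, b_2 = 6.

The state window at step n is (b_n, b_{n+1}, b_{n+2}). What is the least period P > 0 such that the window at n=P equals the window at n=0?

n=0: window = (12, 5, 6)
n=1: window = (5, 6, 1)
n=2: window = (6, 1, 2)
n=3: window = (1, 2, 0)
n=4: window = (2, 0, 3)
n=5: window = (0, 3, 2)
n=6: window = (3, 2, 1)
n=7: window = (2, 1, 9)
n=8: window = (1, 9, 9)
n=9: window = (9, 9, 1)
n=10: window = (9, 1, 10)
n=11: window = (1, 10, 9)
n=12: window = (10, 9, 7)
n=13: window = (9, 7, 2)
n=14: window = (7, 2, 9)
n=15: window = (2, 9, 9)
n=16: window = (9, 9, 5)
n=17: window = (9, 5, 2)
n=18: window = (5, 2, 10)
n=19: window = (2, 10, 12)
n=20: window = (10, 12, 5)
n=21: window = (12, 5, 11)
n=22: window = (5, 11, 4)
n=23: window = (11, 4, 0)
n=24: window = (4, 0, 3)
n=25: window = (0, 3, 10)
n=26: window = (3, 10, 11)
n=27: window = (10, 11, 11)
n=28: window = (11, 11, 6)
n=29: window = (11, 6, 7)
n=30: window = (6, 7, 1)
n=31: window = (7, 1, 12)
n=32: window = (1, 12, 10)
n=33: window = (12, 10, 4)
n=34: window = (10, 4, 9)
n=35: window = (4, 9, 7)
n=36: window = (9, 7, 4)
n=37: window = (7, 4, 5)
n=38: window = (4, 5, 3)
n=39: window = (5, 3, 1)
n=40: window = (3, 1, 10)
…
n=166: window = (12, 12, 12)
n=167: window = (12, 12, 5)
n=168: window = (12, 5, 6)
window at n=168 equals window at n=0 → period = 168

168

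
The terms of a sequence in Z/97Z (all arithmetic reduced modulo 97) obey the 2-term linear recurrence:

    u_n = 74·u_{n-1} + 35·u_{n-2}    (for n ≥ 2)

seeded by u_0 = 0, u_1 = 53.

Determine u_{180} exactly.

40

u_2 = 74·53 + 35·0 = 42
u_3 = 74·42 + 35·53 = 16
u_4 = 74·16 + 35·42 = 35
u_5 = 74·35 + 35·16 = 46
u_6 = 74·46 + 35·35 = 70
u_7 = 74·70 + 35·46 = 0
u_8 = 74·0 + 35·70 = 25
u_9 = 74·25 + 35·0 = 7
u_10 = 74·7 + 35·25 = 35
u_11 = 74·35 + 35·7 = 22
u_12 = 74·22 + 35·35 = 40
u_13 = 74·40 + 35·22 = 44
u_14 = 74·44 + 35·40 = 0
u_15 = 74·0 + 35·44 = 85
u_16 = 74·85 + 35·0 = 82
u_17 = 74·82 + 35·85 = 22
u_18 = 74·22 + 35·82 = 36
u_19 = 74·36 + 35·22 = 39
u_20 = 74·39 + 35·36 = 72
u_21 = 74·72 + 35·39 = 0
u_22 = 74·0 + 35·72 = 95
u_23 = 74·95 + 35·0 = 46
u_24 = 74·46 + 35·95 = 36
u_25 = 74·36 + 35·46 = 6
u_26 = 74·6 + 35·36 = 55
u_27 = 74·55 + 35·6 = 12
u_28 = 74·12 + 35·55 = 0
u_29 = 74·0 + 35·12 = 32
u_30 = 74·32 + 35·0 = 40
u_31 = 74·40 + 35·32 = 6
u_32 = 74·6 + 35·40 = 1
u_33 = 74·1 + 35·6 = 90
u_34 = 74·90 + 35·1 = 2
u_35 = 74·2 + 35·90 = 0
u_36 = 74·0 + 35·2 = 70
u_37 = 74·70 + 35·0 = 39
u_38 = 74·39 + 35·70 = 1
u_39 = 74·1 + 35·39 = 81
u_40 = 74·81 + 35·1 = 15
u_41 = 74·15 + 35·81 = 65
u_42 = 74·65 + 35·15 = 0
u_43 = 74·0 + 35·65 = 44
u_44 = 74·44 + 35·0 = 55
u_45 = 74·55 + 35·44 = 81
u_46 = 74·81 + 35·55 = 62
u_47 = 74·62 + 35·81 = 51
u_48 = 74·51 + 35·62 = 27
u_49 = 74·27 + 35·51 = 0
u_50 = 74·0 + 35·27 = 72
u_51 = 74·72 + 35·0 = 90
u_52 = 74·90 + 35·72 = 62
u_53 = 74·62 + 35·90 = 75
u_54 = 74·75 + 35·62 = 57
u_55 = 74·57 + 35·75 = 53
u_56 = 74·53 + 35·57 = 0
u_57 = 74·0 + 35·53 = 12
u_58 = 74·12 + 35·0 = 15
u_59 = 74·15 + 35·12 = 75
u_60 = 74·75 + 35·15 = 61
u_61 = 74·61 + 35·75 = 58
u_62 = 74·58 + 35·61 = 25
u_63 = 74·25 + 35·58 = 0
u_64 = 74·0 + 35·25 = 2
u_65 = 74·2 + 35·0 = 51
u_66 = 74·51 + 35·2 = 61
u_67 = 74·61 + 35·51 = 91
u_68 = 74·91 + 35·61 = 42
u_69 = 74·42 + 35·91 = 85
u_70 = 74·85 + 35·42 = 0
u_71 = 74·0 + 35·85 = 65
u_72 = 74·65 + 35·0 = 57
u_73 = 74·57 + 35·65 = 91
u_74 = 74·91 + 35·57 = 96
u_75 = 74·96 + 35·91 = 7
u_76 = 74·7 + 35·96 = 95
u_77 = 74·95 + 35·7 = 0
u_78 = 74·0 + 35·95 = 27
u_79 = 74·27 + 35·0 = 58
u_80 = 74·58 + 35·27 = 96
u_81 = 74·96 + 35·58 = 16
u_82 = 74·16 + 35·96 = 82
u_83 = 74·82 + 35·16 = 32
u_84 = 74·32 + 35·82 = 0
u_85 = 74·0 + 35·32 = 53
(u_84, u_85) = (0, 53) = (u_0, u_1), so the sequence has period 84.
180 ≡ 12 (mod 84), hence u_180 = u_12 = 40.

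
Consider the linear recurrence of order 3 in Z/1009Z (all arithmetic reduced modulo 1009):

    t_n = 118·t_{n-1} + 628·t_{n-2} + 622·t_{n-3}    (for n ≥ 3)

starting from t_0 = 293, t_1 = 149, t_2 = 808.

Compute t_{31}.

682

t_3 = 118·808 + 628·149 + 622·293 = 859
t_4 = 118·859 + 628·808 + 622·149 = 209
t_5 = 118·209 + 628·859 + 622·808 = 177
t_6 = 118·177 + 628·209 + 622·859 = 316
t_7 = 118·316 + 628·177 + 622·209 = 967
t_8 = 118·967 + 628·316 + 622·177 = 886
t_9 = 118·886 + 628·967 + 622·316 = 276
t_10 = 118·276 + 628·886 + 622·967 = 839
t_11 = 118·839 + 628·276 + 622·886 = 78
t_12 = 118·78 + 628·839 + 622·276 = 459
t_13 = 118·459 + 628·78 + 622·839 = 433
t_14 = 118·433 + 628·459 + 622·78 = 406
t_15 = 118·406 + 628·433 + 622·459 = 939
t_16 = 118·939 + 628·406 + 622·433 = 435
t_17 = 118·435 + 628·939 + 622·406 = 589
t_18 = 118·589 + 628·435 + 622·939 = 478
t_19 = 118·478 + 628·589 + 622·435 = 656
t_20 = 118·656 + 628·478 + 622·589 = 317
t_21 = 118·317 + 628·656 + 622·478 = 30
t_22 = 118·30 + 628·317 + 622·656 = 203
t_23 = 118·203 + 628·30 + 622·317 = 835
t_24 = 118·835 + 628·203 + 622·30 = 496
t_25 = 118·496 + 628·835 + 622·203 = 856
t_26 = 118·856 + 628·496 + 622·835 = 559
t_27 = 118·559 + 628·856 + 622·496 = 915
t_28 = 118·915 + 628·559 + 622·856 = 616
t_29 = 118·616 + 628·915 + 622·559 = 132
t_30 = 118·132 + 628·616 + 622·915 = 896
t_31 = 118·896 + 628·132 + 622·616 = 682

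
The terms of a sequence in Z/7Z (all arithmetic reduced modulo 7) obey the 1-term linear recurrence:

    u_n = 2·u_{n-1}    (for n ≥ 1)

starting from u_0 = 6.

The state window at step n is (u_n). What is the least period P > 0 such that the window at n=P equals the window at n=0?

n=0: window = (6)
n=1: window = (5)
n=2: window = (3)
n=3: window = (6)
window at n=3 equals window at n=0 → period = 3

3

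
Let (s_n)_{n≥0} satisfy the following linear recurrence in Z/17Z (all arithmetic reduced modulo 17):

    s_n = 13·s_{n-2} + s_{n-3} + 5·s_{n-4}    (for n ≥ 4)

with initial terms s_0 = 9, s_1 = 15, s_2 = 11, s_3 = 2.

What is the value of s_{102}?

s_4 = 0·2 + 13·11 + 1·15 + 5·9 = 16
s_5 = 0·16 + 13·2 + 1·11 + 5·15 = 10
s_6 = 0·10 + 13·16 + 1·2 + 5·11 = 10
s_7 = 0·10 + 13·10 + 1·16 + 5·2 = 3
s_8 = 0·3 + 13·10 + 1·10 + 5·16 = 16
s_9 = 0·16 + 13·3 + 1·10 + 5·10 = 14
s_10 = 0·14 + 13·16 + 1·3 + 5·10 = 6
s_11 = 0·6 + 13·14 + 1·16 + 5·3 = 9
s_12 = 0·9 + 13·6 + 1·14 + 5·16 = 2
s_13 = 0·2 + 13·9 + 1·6 + 5·14 = 6
s_14 = 0·6 + 13·2 + 1·9 + 5·6 = 14
s_15 = 0·14 + 13·6 + 1·2 + 5·9 = 6
s_16 = 0·6 + 13·14 + 1·6 + 5·2 = 11
s_17 = 0·11 + 13·6 + 1·14 + 5·6 = 3
s_18 = 0·3 + 13·11 + 1·6 + 5·14 = 15
s_19 = 0·15 + 13·3 + 1·11 + 5·6 = 12
s_20 = 0·12 + 13·15 + 1·3 + 5·11 = 15
s_21 = 0·15 + 13·12 + 1·15 + 5·3 = 16
s_22 = 0·16 + 13·15 + 1·12 + 5·15 = 10
s_23 = 0·10 + 13·16 + 1·15 + 5·12 = 11
s_24 = 0·11 + 13·10 + 1·16 + 5·15 = 0
s_25 = 0·0 + 13·11 + 1·10 + 5·16 = 12
s_26 = 0·12 + 13·0 + 1·11 + 5·10 = 10
s_27 = 0·10 + 13·12 + 1·0 + 5·11 = 7
s_28 = 0·7 + 13·10 + 1·12 + 5·0 = 6
s_29 = 0·6 + 13·7 + 1·10 + 5·12 = 8
s_30 = 0·8 + 13·6 + 1·7 + 5·10 = 16
s_31 = 0·16 + 13·8 + 1·6 + 5·7 = 9
s_32 = 0·9 + 13·16 + 1·8 + 5·6 = 8
s_33 = 0·8 + 13·9 + 1·16 + 5·8 = 3
s_34 = 0·3 + 13·8 + 1·9 + 5·16 = 6
s_35 = 0·6 + 13·3 + 1·8 + 5·9 = 7
s_36 = 0·7 + 13·6 + 1·3 + 5·8 = 2
s_37 = 0·2 + 13·7 + 1·6 + 5·3 = 10
s_38 = 0·10 + 13·2 + 1·7 + 5·6 = 12
s_39 = 0·12 + 13·10 + 1·2 + 5·7 = 14
s_40 = 0·14 + 13·12 + 1·10 + 5·2 = 6
s_41 = 0·6 + 13·14 + 1·12 + 5·10 = 6
s_42 = 0·6 + 13·6 + 1·14 + 5·12 = 16
s_43 = 0·16 + 13·6 + 1·6 + 5·14 = 1
s_44 = 0·1 + 13·16 + 1·6 + 5·6 = 6
s_45 = 0·6 + 13·1 + 1·16 + 5·6 = 8
s_46 = 0·8 + 13·6 + 1·1 + 5·16 = 6
s_47 = 0·6 + 13·8 + 1·6 + 5·1 = 13
s_48 = 0·13 + 13·6 + 1·8 + 5·6 = 14
s_49 = 0·14 + 13·13 + 1·6 + 5·8 = 11
s_50 = 0·11 + 13·14 + 1·13 + 5·6 = 4
s_51 = 0·4 + 13·11 + 1·14 + 5·13 = 1
s_52 = 0·1 + 13·4 + 1·11 + 5·14 = 14
s_53 = 0·14 + 13·1 + 1·4 + 5·11 = 4
s_54 = 0·4 + 13·14 + 1·1 + 5·4 = 16
s_55 = 0·16 + 13·4 + 1·14 + 5·1 = 3
s_56 = 0·3 + 13·16 + 1·4 + 5·14 = 10
s_57 = 0·10 + 13·3 + 1·16 + 5·4 = 7
s_58 = 0·7 + 13·10 + 1·3 + 5·16 = 9
s_59 = 0·9 + 13·7 + 1·10 + 5·3 = 14
s_60 = 0·14 + 13·9 + 1·7 + 5·10 = 4
s_61 = 0·4 + 13·14 + 1·9 + 5·7 = 5
s_62 = 0·5 + 13·4 + 1·14 + 5·9 = 9
s_63 = 0·9 + 13·5 + 1·4 + 5·14 = 3
s_64 = 0·3 + 13·9 + 1·5 + 5·4 = 6
s_65 = 0·6 + 13·3 + 1·9 + 5·5 = 5
s_66 = 0·5 + 13·6 + 1·3 + 5·9 = 7
s_67 = 0·7 + 13·5 + 1·6 + 5·3 = 1
s_68 = 0·1 + 13·7 + 1·5 + 5·6 = 7
s_69 = 0·7 + 13·1 + 1·7 + 5·5 = 11
s_70 = 0·11 + 13·7 + 1·1 + 5·7 = 8
s_71 = 0·8 + 13·11 + 1·7 + 5·1 = 2
s_72 = 0·2 + 13·8 + 1·11 + 5·7 = 14
s_73 = 0·14 + 13·2 + 1·8 + 5·11 = 4
s_74 = 0·4 + 13·14 + 1·2 + 5·8 = 3
s_75 = 0·3 + 13·4 + 1·14 + 5·2 = 8
s_76 = 0·8 + 13·3 + 1·4 + 5·14 = 11
s_77 = 0·11 + 13·8 + 1·3 + 5·4 = 8
s_78 = 0·8 + 13·11 + 1·8 + 5·3 = 13
s_79 = 0·13 + 13·8 + 1·11 + 5·8 = 2
s_80 = 0·2 + 13·13 + 1·8 + 5·11 = 11
s_81 = 0·11 + 13·2 + 1·13 + 5·8 = 11
s_82 = 0·11 + 13·11 + 1·2 + 5·13 = 6
s_83 = 0·6 + 13·11 + 1·11 + 5·2 = 11
s_84 = 0·11 + 13·6 + 1·11 + 5·11 = 8
s_85 = 0·8 + 13·11 + 1·6 + 5·11 = 0
s_86 = 0·0 + 13·8 + 1·11 + 5·6 = 9
s_87 = 0·9 + 13·0 + 1·8 + 5·11 = 12
s_88 = 0·12 + 13·9 + 1·0 + 5·8 = 4
s_89 = 0·4 + 13·12 + 1·9 + 5·0 = 12
s_90 = 0·12 + 13·4 + 1·12 + 5·9 = 7
s_91 = 0·7 + 13·12 + 1·4 + 5·12 = 16
s_92 = 0·16 + 13·7 + 1·12 + 5·4 = 4
s_93 = 0·4 + 13·16 + 1·7 + 5·12 = 3
s_94 = 0·3 + 13·4 + 1·16 + 5·7 = 1
s_95 = 0·1 + 13·3 + 1·4 + 5·16 = 4
s_96 = 0·4 + 13·1 + 1·3 + 5·4 = 2
s_97 = 0·2 + 13·4 + 1·1 + 5·3 = 0
s_98 = 0·0 + 13·2 + 1·4 + 5·1 = 1
s_99 = 0·1 + 13·0 + 1·2 + 5·4 = 5
s_100 = 0·5 + 13·1 + 1·0 + 5·2 = 6
s_101 = 0·6 + 13·5 + 1·1 + 5·0 = 15
s_102 = 0·15 + 13·6 + 1·5 + 5·1 = 3

3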